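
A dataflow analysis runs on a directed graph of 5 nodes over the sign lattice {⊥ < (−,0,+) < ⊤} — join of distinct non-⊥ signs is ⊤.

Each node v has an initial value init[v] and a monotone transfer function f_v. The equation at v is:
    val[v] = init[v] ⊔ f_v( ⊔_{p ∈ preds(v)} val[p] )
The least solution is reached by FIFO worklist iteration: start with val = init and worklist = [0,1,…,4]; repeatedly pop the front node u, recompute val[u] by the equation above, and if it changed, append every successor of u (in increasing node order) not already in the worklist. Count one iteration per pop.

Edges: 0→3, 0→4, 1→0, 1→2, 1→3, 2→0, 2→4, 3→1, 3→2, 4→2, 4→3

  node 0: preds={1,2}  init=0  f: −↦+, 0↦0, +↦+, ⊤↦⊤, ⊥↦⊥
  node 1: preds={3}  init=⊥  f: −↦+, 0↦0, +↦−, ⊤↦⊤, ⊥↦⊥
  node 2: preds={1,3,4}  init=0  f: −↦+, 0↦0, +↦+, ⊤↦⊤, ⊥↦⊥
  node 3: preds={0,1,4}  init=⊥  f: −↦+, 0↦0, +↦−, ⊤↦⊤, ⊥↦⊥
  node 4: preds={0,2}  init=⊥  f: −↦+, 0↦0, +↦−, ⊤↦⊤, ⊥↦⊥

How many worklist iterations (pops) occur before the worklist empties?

Iteration log — 9 steps:
  step 1. node 0  ⊔preds=0  new=0  stable
  step 2. node 1  ⊔preds=⊥  new=⊥  stable
  step 3. node 2  ⊔preds=⊥  new=0  stable
  step 4. node 3  ⊔preds=0  new=0  old=⊥  +wl: 1,2
  step 5. node 4  ⊔preds=0  new=0  old=⊥  +wl: 3
  step 6. node 1  ⊔preds=0  new=0  old=⊥  +wl: 0
  step 7. node 2  ⊔preds=0  new=0  stable
  step 8. node 3  ⊔preds=0  new=0  stable
  step 9. node 0  ⊔preds=0  new=0  stable

Least fixpoint reached:
  node 0: 0
  node 1: 0
  node 2: 0
  node 3: 0
  node 4: 0

9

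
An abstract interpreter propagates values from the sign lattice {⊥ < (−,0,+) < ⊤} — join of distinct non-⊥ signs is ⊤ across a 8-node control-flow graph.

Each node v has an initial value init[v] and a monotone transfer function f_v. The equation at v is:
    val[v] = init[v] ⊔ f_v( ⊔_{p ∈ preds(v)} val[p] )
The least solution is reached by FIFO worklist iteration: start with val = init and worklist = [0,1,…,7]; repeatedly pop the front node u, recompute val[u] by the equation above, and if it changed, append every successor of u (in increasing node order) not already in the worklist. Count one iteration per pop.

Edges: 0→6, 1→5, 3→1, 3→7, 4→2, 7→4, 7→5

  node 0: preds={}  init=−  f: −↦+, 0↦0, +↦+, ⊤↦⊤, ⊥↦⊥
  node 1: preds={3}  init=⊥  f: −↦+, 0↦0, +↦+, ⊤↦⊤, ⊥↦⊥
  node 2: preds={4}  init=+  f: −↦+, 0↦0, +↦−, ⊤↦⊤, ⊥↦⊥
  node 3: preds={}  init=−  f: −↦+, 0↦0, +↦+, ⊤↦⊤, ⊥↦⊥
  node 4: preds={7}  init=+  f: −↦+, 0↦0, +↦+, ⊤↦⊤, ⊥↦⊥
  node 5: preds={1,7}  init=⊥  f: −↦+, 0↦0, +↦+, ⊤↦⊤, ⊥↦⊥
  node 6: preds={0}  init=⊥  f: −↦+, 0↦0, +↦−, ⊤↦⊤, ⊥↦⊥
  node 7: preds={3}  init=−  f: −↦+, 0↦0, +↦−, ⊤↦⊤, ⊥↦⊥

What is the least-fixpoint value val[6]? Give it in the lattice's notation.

+

Trace (11 dequeues):
  [1] u=0 | in ⊥ | out − | ==
  [2] u=1 | in − | out + | prev ⊥ | push {}
  [3] u=2 | in + | out ⊤ | prev + | push {}
  [4] u=3 | in ⊥ | out − | ==
  [5] u=4 | in − | out + | ==
  [6] u=5 | in ⊤ | out ⊤ | prev ⊥ | push {}
  [7] u=6 | in − | out + | prev ⊥ | push {}
  [8] u=7 | in − | out ⊤ | prev − | push {4,5}
  [9] u=4 | in ⊤ | out ⊤ | prev + | push {2}
  [10] u=5 | in ⊤ | out ⊤ | ==
  [11] u=2 | in ⊤ | out ⊤ | ==

Converged values:
  [0] −
  [1] +
  [2] ⊤
  [3] −
  [4] ⊤
  [5] ⊤
  [6] +
  [7] ⊤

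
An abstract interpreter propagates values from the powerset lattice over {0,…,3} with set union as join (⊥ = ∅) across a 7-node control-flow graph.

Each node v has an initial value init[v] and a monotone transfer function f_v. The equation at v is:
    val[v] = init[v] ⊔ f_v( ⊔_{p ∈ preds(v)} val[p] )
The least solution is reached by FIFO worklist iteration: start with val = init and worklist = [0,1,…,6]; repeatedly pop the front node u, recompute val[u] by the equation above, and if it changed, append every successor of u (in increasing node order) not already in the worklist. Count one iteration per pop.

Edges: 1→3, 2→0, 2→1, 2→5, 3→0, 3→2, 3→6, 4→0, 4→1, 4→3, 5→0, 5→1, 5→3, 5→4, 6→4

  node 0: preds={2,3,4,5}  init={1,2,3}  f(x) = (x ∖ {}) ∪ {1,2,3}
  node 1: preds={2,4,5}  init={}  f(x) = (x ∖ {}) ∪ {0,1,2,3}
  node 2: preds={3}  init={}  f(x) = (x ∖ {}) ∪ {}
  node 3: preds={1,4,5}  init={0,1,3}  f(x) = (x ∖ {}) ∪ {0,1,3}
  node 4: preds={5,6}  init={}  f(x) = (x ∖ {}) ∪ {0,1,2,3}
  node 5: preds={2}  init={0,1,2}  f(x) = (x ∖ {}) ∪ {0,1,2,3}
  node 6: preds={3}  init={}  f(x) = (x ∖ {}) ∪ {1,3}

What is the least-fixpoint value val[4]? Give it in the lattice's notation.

{0,1,2,3}

Trace (15 dequeues):
  [1] u=0 | in {0,1,2,3} | out {0,1,2,3} | prev {1,2,3} | push {}
  [2] u=1 | in {0,1,2} | out {0,1,2,3} | prev {} | push {}
  [3] u=2 | in {0,1,3} | out {0,1,3} | prev {} | push {0,1}
  [4] u=3 | in {0,1,2,3} | out {0,1,2,3} | prev {0,1,3} | push {2}
  [5] u=4 | in {0,1,2} | out {0,1,2,3} | prev {} | push {3}
  [6] u=5 | in {0,1,3} | out {0,1,2,3} | prev {0,1,2} | push {4}
  [7] u=6 | in {0,1,2,3} | out {0,1,2,3} | prev {} | push {}
  [8] u=0 | in {0,1,2,3} | out {0,1,2,3} | ==
  [9] u=1 | in {0,1,2,3} | out {0,1,2,3} | ==
  [10] u=2 | in {0,1,2,3} | out {0,1,2,3} | prev {0,1,3} | push {0,1,5}
  [11] u=3 | in {0,1,2,3} | out {0,1,2,3} | ==
  [12] u=4 | in {0,1,2,3} | out {0,1,2,3} | ==
  [13] u=0 | in {0,1,2,3} | out {0,1,2,3} | ==
  [14] u=1 | in {0,1,2,3} | out {0,1,2,3} | ==
  [15] u=5 | in {0,1,2,3} | out {0,1,2,3} | ==

Converged values:
  [0] {0,1,2,3}
  [1] {0,1,2,3}
  [2] {0,1,2,3}
  [3] {0,1,2,3}
  [4] {0,1,2,3}
  [5] {0,1,2,3}
  [6] {0,1,2,3}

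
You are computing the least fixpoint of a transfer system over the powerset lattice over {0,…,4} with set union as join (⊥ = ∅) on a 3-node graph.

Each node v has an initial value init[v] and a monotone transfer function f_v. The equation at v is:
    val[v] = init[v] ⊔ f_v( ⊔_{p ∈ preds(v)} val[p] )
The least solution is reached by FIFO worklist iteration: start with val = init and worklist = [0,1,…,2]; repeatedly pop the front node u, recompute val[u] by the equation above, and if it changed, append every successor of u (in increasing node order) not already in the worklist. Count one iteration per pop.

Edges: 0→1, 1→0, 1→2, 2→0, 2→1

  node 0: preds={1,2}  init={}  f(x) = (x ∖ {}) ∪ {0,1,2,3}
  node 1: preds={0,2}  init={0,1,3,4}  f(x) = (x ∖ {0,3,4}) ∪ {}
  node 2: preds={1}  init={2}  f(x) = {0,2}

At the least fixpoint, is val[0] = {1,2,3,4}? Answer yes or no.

Worklist (5 pops):
  #1 pop 0: in={0,1,2,3,4} → {0,1,2,3,4} (was {}); enqueue []
  #2 pop 1: in={0,1,2,3,4} → {0,1,2,3,4} (was {0,1,3,4}); enqueue [0]
  #3 pop 2: in={0,1,2,3,4} → {0,2} (was {2}); enqueue [1]
  #4 pop 0: in={0,1,2,3,4} → {0,1,2,3,4} (no change)
  #5 pop 1: in={0,1,2,3,4} → {0,1,2,3,4} (no change)

Fixpoint:
  val[0] = {0,1,2,3,4}
  val[1] = {0,1,2,3,4}
  val[2] = {0,2}

no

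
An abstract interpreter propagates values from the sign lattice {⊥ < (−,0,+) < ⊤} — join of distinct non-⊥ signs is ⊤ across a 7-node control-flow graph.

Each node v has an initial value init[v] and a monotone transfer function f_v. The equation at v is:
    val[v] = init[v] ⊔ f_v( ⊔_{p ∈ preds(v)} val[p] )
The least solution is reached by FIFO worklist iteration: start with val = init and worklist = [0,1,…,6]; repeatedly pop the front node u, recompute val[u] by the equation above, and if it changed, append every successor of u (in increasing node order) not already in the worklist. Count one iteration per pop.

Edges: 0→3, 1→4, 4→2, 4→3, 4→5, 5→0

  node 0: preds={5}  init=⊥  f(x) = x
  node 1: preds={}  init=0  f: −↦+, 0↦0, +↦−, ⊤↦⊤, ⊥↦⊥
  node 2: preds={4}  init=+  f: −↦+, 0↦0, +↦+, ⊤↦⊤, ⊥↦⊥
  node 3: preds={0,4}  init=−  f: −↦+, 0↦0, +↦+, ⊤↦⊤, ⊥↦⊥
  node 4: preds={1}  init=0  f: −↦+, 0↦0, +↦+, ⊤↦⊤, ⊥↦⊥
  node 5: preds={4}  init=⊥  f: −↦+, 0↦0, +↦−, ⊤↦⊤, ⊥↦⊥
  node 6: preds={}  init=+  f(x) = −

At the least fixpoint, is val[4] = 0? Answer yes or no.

Iteration log — 9 steps:
  step 1. node 0  ⊔preds=⊥  new=⊥  stable
  step 2. node 1  ⊔preds=⊥  new=0  stable
  step 3. node 2  ⊔preds=0  new=⊤  old=+  +wl: 
  step 4. node 3  ⊔preds=0  new=⊤  old=−  +wl: 
  step 5. node 4  ⊔preds=0  new=0  stable
  step 6. node 5  ⊔preds=0  new=0  old=⊥  +wl: 0
  step 7. node 6  ⊔preds=⊥  new=⊤  old=+  +wl: 
  step 8. node 0  ⊔preds=0  new=0  old=⊥  +wl: 3
  step 9. node 3  ⊔preds=0  new=⊤  stable

Least fixpoint reached:
  node 0: 0
  node 1: 0
  node 2: ⊤
  node 3: ⊤
  node 4: 0
  node 5: 0
  node 6: ⊤

yes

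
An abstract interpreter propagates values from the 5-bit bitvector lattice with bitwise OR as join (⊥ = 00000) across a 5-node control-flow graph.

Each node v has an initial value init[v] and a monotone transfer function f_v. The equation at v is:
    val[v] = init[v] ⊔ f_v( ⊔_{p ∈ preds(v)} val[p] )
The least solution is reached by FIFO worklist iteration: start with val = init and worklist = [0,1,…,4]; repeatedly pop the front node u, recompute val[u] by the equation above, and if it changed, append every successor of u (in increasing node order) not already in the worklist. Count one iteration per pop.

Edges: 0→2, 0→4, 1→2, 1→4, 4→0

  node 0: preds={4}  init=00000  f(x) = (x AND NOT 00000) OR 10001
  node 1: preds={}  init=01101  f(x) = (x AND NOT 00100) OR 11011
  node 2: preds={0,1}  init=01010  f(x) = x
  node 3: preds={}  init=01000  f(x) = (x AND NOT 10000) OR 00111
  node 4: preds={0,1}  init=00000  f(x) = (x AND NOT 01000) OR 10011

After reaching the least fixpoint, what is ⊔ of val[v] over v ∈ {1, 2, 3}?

Trace (8 dequeues):
  [1] u=0 | in 00000 | out 10001 | prev 00000 | push {}
  [2] u=1 | in 00000 | out 11111 | prev 01101 | push {}
  [3] u=2 | in 11111 | out 11111 | prev 01010 | push {}
  [4] u=3 | in 00000 | out 01111 | prev 01000 | push {}
  [5] u=4 | in 11111 | out 10111 | prev 00000 | push {0}
  [6] u=0 | in 10111 | out 10111 | prev 10001 | push {2,4}
  [7] u=2 | in 11111 | out 11111 | ==
  [8] u=4 | in 11111 | out 10111 | ==

Converged values:
  [0] 10111
  [1] 11111
  [2] 11111
  [3] 01111
  [4] 10111

11111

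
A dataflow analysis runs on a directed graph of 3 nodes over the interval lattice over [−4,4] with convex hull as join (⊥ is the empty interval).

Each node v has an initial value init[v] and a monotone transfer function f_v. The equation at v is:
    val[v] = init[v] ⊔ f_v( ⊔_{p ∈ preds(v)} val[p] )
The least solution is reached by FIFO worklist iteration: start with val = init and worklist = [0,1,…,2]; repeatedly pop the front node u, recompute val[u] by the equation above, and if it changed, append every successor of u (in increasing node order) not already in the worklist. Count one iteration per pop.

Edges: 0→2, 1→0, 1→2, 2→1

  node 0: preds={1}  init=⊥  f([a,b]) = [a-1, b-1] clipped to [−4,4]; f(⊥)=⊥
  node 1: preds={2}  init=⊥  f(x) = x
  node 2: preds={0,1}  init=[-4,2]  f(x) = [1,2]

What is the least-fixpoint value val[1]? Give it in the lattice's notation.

Trace (5 dequeues):
  [1] u=0 | in ⊥ | out ⊥ | ==
  [2] u=1 | in [-4,2] | out [-4,2] | prev ⊥ | push {0}
  [3] u=2 | in [-4,2] | out [-4,2] | ==
  [4] u=0 | in [-4,2] | out [-4,1] | prev ⊥ | push {2}
  [5] u=2 | in [-4,2] | out [-4,2] | ==

Converged values:
  [0] [-4,1]
  [1] [-4,2]
  [2] [-4,2]

[-4,2]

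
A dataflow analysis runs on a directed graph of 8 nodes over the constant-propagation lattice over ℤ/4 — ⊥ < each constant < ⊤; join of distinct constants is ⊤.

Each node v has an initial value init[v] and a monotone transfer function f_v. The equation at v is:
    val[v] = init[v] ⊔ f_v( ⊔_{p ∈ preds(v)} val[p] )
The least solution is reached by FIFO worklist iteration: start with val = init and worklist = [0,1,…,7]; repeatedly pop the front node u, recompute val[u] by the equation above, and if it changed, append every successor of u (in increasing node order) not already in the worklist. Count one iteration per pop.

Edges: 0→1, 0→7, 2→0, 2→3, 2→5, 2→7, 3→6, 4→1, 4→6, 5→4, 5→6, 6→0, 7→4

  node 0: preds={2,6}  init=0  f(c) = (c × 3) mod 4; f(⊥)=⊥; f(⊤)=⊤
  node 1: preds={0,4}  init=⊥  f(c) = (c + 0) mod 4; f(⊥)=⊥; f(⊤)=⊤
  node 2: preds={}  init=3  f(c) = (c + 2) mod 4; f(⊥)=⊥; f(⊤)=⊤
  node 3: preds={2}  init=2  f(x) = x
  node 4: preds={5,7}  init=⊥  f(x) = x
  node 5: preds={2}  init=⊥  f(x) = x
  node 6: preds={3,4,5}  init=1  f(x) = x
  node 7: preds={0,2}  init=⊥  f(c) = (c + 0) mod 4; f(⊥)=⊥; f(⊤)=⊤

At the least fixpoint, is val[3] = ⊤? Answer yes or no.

yes

Trace (12 dequeues):
  [1] u=0 | in ⊤ | out ⊤ | prev 0 | push {}
  [2] u=1 | in ⊤ | out ⊤ | prev ⊥ | push {}
  [3] u=2 | in ⊥ | out 3 | ==
  [4] u=3 | in 3 | out ⊤ | prev 2 | push {}
  [5] u=4 | in ⊥ | out ⊥ | ==
  [6] u=5 | in 3 | out 3 | prev ⊥ | push {4}
  [7] u=6 | in ⊤ | out ⊤ | prev 1 | push {0}
  [8] u=7 | in ⊤ | out ⊤ | prev ⊥ | push {}
  [9] u=4 | in ⊤ | out ⊤ | prev ⊥ | push {1,6}
  [10] u=0 | in ⊤ | out ⊤ | ==
  [11] u=1 | in ⊤ | out ⊤ | ==
  [12] u=6 | in ⊤ | out ⊤ | ==

Converged values:
  [0] ⊤
  [1] ⊤
  [2] 3
  [3] ⊤
  [4] ⊤
  [5] 3
  [6] ⊤
  [7] ⊤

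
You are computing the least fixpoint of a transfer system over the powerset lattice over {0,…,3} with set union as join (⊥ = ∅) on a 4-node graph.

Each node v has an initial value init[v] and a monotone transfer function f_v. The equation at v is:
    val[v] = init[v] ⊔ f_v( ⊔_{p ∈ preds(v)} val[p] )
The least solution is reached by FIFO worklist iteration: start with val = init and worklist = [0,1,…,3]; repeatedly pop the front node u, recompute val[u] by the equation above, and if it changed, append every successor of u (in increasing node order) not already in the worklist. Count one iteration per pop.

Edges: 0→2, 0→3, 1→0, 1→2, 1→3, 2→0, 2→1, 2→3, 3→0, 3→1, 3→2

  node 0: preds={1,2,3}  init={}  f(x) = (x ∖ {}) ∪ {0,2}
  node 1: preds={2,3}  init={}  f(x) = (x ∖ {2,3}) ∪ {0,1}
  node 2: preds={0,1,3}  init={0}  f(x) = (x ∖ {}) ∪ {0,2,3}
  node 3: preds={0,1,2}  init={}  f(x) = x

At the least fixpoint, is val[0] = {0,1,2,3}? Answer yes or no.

yes

Iteration log — 8 steps:
  step 1. node 0  ⊔preds={0}  new={0,2}  old={}  +wl: 
  step 2. node 1  ⊔preds={0}  new={0,1}  old={}  +wl: 0
  step 3. node 2  ⊔preds={0,1,2}  new={0,1,2,3}  old={0}  +wl: 1
  step 4. node 3  ⊔preds={0,1,2,3}  new={0,1,2,3}  old={}  +wl: 2
  step 5. node 0  ⊔preds={0,1,2,3}  new={0,1,2,3}  old={0,2}  +wl: 3
  step 6. node 1  ⊔preds={0,1,2,3}  new={0,1}  stable
  step 7. node 2  ⊔preds={0,1,2,3}  new={0,1,2,3}  stable
  step 8. node 3  ⊔preds={0,1,2,3}  new={0,1,2,3}  stable

Least fixpoint reached:
  node 0: {0,1,2,3}
  node 1: {0,1}
  node 2: {0,1,2,3}
  node 3: {0,1,2,3}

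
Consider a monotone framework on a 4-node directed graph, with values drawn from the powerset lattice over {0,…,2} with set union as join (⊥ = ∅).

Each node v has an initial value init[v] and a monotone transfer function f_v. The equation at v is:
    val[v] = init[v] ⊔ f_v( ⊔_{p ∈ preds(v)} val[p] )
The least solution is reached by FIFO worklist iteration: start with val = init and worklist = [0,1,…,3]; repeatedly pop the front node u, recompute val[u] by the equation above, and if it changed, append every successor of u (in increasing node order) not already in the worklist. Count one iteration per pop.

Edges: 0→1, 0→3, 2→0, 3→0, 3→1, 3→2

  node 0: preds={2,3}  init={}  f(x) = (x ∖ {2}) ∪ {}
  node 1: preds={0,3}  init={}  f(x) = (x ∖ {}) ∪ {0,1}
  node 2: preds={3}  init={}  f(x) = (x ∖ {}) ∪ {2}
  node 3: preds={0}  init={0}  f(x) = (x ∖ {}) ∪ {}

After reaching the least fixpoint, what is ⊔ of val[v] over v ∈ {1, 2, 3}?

{0,1,2}

Worklist (5 pops):
  #1 pop 0: in={0} → {0} (was {}); enqueue []
  #2 pop 1: in={0} → {0,1} (was {}); enqueue []
  #3 pop 2: in={0} → {0,2} (was {}); enqueue [0]
  #4 pop 3: in={0} → {0} (no change)
  #5 pop 0: in={0,2} → {0} (no change)

Fixpoint:
  val[0] = {0}
  val[1] = {0,1}
  val[2] = {0,2}
  val[3] = {0}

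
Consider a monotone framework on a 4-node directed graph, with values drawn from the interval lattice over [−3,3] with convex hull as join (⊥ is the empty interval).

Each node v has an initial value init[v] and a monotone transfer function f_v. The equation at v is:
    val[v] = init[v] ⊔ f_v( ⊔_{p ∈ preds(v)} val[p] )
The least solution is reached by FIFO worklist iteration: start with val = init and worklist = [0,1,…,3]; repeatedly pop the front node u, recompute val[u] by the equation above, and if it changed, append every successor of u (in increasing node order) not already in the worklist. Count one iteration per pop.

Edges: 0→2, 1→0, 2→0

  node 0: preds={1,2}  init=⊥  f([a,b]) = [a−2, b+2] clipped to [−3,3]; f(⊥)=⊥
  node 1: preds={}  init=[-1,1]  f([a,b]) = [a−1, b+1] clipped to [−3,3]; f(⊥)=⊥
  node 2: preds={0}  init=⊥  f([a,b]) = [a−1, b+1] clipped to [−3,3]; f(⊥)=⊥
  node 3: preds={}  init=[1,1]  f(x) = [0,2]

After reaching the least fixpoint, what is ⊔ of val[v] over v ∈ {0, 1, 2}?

Iteration log — 5 steps:
  step 1. node 0  ⊔preds=[-1,1]  new=[-3,3]  old=⊥  +wl: 
  step 2. node 1  ⊔preds=⊥  new=[-1,1]  stable
  step 3. node 2  ⊔preds=[-3,3]  new=[-3,3]  old=⊥  +wl: 0
  step 4. node 3  ⊔preds=⊥  new=[0,2]  old=[1,1]  +wl: 
  step 5. node 0  ⊔preds=[-3,3]  new=[-3,3]  stable

Least fixpoint reached:
  node 0: [-3,3]
  node 1: [-1,1]
  node 2: [-3,3]
  node 3: [0,2]

[-3,3]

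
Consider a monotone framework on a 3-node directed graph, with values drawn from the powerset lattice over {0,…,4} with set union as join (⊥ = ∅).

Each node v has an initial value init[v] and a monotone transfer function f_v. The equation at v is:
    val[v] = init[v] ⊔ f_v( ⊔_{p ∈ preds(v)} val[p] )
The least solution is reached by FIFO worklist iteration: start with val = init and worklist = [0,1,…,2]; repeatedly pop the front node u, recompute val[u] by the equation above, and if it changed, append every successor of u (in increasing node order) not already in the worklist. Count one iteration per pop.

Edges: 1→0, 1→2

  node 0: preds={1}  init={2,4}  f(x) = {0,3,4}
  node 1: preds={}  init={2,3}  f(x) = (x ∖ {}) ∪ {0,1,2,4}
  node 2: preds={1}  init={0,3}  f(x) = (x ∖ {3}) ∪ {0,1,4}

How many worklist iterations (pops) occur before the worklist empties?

4

Worklist (4 pops):
  #1 pop 0: in={2,3} → {0,2,3,4} (was {2,4}); enqueue []
  #2 pop 1: in={} → {0,1,2,3,4} (was {2,3}); enqueue [0]
  #3 pop 2: in={0,1,2,3,4} → {0,1,2,3,4} (was {0,3}); enqueue []
  #4 pop 0: in={0,1,2,3,4} → {0,2,3,4} (no change)

Fixpoint:
  val[0] = {0,2,3,4}
  val[1] = {0,1,2,3,4}
  val[2] = {0,1,2,3,4}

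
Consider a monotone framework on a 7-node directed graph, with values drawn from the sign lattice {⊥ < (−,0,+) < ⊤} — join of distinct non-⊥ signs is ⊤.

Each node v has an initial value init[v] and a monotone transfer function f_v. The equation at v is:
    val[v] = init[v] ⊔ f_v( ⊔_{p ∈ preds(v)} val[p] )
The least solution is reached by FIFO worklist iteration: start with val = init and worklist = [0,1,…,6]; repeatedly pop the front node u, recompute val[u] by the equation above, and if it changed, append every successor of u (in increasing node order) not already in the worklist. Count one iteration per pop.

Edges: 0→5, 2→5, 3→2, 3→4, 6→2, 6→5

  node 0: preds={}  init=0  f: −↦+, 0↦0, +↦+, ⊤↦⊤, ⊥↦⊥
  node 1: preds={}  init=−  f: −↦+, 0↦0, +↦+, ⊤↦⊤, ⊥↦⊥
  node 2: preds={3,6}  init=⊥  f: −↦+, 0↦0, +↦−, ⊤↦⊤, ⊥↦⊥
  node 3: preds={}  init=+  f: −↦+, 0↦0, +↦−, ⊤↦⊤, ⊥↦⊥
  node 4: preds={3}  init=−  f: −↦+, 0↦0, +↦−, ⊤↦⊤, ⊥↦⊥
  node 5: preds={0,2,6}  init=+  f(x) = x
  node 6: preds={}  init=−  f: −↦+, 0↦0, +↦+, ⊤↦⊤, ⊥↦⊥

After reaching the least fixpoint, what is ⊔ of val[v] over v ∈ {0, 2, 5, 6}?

Worklist (7 pops):
  #1 pop 0: in=⊥ → 0 (no change)
  #2 pop 1: in=⊥ → − (no change)
  #3 pop 2: in=⊤ → ⊤ (was ⊥); enqueue []
  #4 pop 3: in=⊥ → + (no change)
  #5 pop 4: in=+ → − (no change)
  #6 pop 5: in=⊤ → ⊤ (was +); enqueue []
  #7 pop 6: in=⊥ → − (no change)

Fixpoint:
  val[0] = 0
  val[1] = −
  val[2] = ⊤
  val[3] = +
  val[4] = −
  val[5] = ⊤
  val[6] = −

⊤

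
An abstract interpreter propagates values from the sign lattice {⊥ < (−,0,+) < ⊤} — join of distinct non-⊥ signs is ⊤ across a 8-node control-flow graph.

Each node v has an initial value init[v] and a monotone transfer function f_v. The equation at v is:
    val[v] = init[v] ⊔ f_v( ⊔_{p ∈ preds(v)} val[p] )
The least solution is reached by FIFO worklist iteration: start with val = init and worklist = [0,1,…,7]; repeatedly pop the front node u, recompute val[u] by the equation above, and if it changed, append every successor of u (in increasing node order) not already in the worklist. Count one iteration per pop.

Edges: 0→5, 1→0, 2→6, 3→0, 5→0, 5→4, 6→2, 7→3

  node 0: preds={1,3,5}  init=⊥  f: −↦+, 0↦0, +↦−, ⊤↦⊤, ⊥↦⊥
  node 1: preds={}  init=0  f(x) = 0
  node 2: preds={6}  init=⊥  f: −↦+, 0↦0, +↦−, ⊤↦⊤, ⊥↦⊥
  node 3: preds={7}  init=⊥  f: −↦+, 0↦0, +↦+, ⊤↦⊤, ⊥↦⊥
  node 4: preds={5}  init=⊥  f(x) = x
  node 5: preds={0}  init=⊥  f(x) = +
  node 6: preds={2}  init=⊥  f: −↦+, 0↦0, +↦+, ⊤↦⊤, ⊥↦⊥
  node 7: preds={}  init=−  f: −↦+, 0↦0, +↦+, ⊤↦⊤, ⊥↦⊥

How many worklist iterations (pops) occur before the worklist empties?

Iteration log — 11 steps:
  step 1. node 0  ⊔preds=0  new=0  old=⊥  +wl: 
  step 2. node 1  ⊔preds=⊥  new=0  stable
  step 3. node 2  ⊔preds=⊥  new=⊥  stable
  step 4. node 3  ⊔preds=−  new=+  old=⊥  +wl: 0
  step 5. node 4  ⊔preds=⊥  new=⊥  stable
  step 6. node 5  ⊔preds=0  new=+  old=⊥  +wl: 4
  step 7. node 6  ⊔preds=⊥  new=⊥  stable
  step 8. node 7  ⊔preds=⊥  new=−  stable
  step 9. node 0  ⊔preds=⊤  new=⊤  old=0  +wl: 5
  step 10. node 4  ⊔preds=+  new=+  old=⊥  +wl: 
  step 11. node 5  ⊔preds=⊤  new=+  stable

Least fixpoint reached:
  node 0: ⊤
  node 1: 0
  node 2: ⊥
  node 3: +
  node 4: +
  node 5: +
  node 6: ⊥
  node 7: −

11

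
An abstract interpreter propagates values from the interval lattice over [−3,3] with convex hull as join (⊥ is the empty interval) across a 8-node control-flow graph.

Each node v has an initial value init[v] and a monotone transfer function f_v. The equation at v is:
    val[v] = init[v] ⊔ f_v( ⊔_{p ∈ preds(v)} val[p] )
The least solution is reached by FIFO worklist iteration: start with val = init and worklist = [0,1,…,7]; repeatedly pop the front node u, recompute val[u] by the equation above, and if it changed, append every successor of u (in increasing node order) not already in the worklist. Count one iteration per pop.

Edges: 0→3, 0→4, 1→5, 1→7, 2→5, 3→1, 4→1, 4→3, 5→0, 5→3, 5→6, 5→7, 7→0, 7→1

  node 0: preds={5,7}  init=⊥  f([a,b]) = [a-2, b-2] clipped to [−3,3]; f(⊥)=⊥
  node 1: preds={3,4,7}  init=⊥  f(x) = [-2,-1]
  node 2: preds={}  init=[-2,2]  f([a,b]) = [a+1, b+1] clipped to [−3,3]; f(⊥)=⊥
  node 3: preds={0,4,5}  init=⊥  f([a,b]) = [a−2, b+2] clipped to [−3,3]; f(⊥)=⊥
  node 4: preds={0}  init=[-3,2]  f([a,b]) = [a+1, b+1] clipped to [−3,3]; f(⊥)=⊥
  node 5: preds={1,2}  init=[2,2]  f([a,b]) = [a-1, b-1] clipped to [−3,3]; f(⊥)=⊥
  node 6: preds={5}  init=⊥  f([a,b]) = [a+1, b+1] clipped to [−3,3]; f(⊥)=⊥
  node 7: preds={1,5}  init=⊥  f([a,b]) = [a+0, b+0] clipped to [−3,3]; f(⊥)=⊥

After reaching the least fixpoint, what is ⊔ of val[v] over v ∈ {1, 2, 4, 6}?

[-3,3]

Trace (12 dequeues):
  [1] u=0 | in [2,2] | out [0,0] | prev ⊥ | push {}
  [2] u=1 | in [-3,2] | out [-2,-1] | prev ⊥ | push {}
  [3] u=2 | in ⊥ | out [-2,2] | ==
  [4] u=3 | in [-3,2] | out [-3,3] | prev ⊥ | push {1}
  [5] u=4 | in [0,0] | out [-3,2] | ==
  [6] u=5 | in [-2,2] | out [-3,2] | prev [2,2] | push {0,3}
  [7] u=6 | in [-3,2] | out [-2,3] | prev ⊥ | push {}
  [8] u=7 | in [-3,2] | out [-3,2] | prev ⊥ | push {}
  [9] u=1 | in [-3,3] | out [-2,-1] | ==
  [10] u=0 | in [-3,2] | out [-3,0] | prev [0,0] | push {4}
  [11] u=3 | in [-3,2] | out [-3,3] | ==
  [12] u=4 | in [-3,0] | out [-3,2] | ==

Converged values:
  [0] [-3,0]
  [1] [-2,-1]
  [2] [-2,2]
  [3] [-3,3]
  [4] [-3,2]
  [5] [-3,2]
  [6] [-2,3]
  [7] [-3,2]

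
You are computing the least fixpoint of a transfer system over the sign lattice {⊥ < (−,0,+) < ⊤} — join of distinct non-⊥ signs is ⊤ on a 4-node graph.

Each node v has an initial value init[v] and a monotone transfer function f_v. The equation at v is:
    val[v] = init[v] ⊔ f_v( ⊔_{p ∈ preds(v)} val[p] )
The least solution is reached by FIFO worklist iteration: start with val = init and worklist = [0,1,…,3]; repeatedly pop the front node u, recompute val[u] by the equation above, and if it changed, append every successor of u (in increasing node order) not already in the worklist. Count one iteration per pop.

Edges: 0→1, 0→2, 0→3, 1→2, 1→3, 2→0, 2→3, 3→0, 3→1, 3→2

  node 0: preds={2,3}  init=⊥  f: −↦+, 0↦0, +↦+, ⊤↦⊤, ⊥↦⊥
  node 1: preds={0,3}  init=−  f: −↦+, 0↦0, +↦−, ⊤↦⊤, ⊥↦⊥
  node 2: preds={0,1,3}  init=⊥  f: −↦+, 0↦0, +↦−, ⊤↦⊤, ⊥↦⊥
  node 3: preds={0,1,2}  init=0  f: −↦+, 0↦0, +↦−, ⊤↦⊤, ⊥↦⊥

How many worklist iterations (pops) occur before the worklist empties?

Trace (8 dequeues):
  [1] u=0 | in 0 | out 0 | prev ⊥ | push {}
  [2] u=1 | in 0 | out ⊤ | prev − | push {}
  [3] u=2 | in ⊤ | out ⊤ | prev ⊥ | push {0}
  [4] u=3 | in ⊤ | out ⊤ | prev 0 | push {1,2}
  [5] u=0 | in ⊤ | out ⊤ | prev 0 | push {3}
  [6] u=1 | in ⊤ | out ⊤ | ==
  [7] u=2 | in ⊤ | out ⊤ | ==
  [8] u=3 | in ⊤ | out ⊤ | ==

Converged values:
  [0] ⊤
  [1] ⊤
  [2] ⊤
  [3] ⊤

8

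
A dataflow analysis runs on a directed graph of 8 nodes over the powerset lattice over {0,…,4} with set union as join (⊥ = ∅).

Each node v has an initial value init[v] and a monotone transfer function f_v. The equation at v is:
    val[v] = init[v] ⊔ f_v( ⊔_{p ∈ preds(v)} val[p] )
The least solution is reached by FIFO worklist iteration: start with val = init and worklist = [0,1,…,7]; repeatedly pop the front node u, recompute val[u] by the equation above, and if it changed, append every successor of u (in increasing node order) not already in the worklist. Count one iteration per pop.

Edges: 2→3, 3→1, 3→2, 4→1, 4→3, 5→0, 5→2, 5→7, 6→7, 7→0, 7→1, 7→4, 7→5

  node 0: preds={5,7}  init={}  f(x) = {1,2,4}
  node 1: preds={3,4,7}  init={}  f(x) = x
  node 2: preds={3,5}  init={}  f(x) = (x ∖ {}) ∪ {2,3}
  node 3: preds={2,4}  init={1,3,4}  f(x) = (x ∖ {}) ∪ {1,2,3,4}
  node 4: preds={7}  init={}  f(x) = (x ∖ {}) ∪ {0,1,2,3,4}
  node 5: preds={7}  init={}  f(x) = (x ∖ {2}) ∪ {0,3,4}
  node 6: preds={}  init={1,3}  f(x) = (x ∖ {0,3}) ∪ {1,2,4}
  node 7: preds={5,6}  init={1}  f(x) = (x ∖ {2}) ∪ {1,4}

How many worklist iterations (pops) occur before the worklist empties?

16

Iteration log — 16 steps:
  step 1. node 0  ⊔preds={1}  new={1,2,4}  old={}  +wl: 
  step 2. node 1  ⊔preds={1,3,4}  new={1,3,4}  old={}  +wl: 
  step 3. node 2  ⊔preds={1,3,4}  new={1,2,3,4}  old={}  +wl: 
  step 4. node 3  ⊔preds={1,2,3,4}  new={1,2,3,4}  old={1,3,4}  +wl: 1,2
  step 5. node 4  ⊔preds={1}  new={0,1,2,3,4}  old={}  +wl: 3
  step 6. node 5  ⊔preds={1}  new={0,1,3,4}  old={}  +wl: 0
  step 7. node 6  ⊔preds={}  new={1,2,3,4}  old={1,3}  +wl: 
  step 8. node 7  ⊔preds={0,1,2,3,4}  new={0,1,3,4}  old={1}  +wl: 4,5
  step 9. node 1  ⊔preds={0,1,2,3,4}  new={0,1,2,3,4}  old={1,3,4}  +wl: 
  step 10. node 2  ⊔preds={0,1,2,3,4}  new={0,1,2,3,4}  old={1,2,3,4}  +wl: 
  step 11. node 3  ⊔preds={0,1,2,3,4}  new={0,1,2,3,4}  old={1,2,3,4}  +wl: 1,2
  step 12. node 0  ⊔preds={0,1,3,4}  new={1,2,4}  stable
  step 13. node 4  ⊔preds={0,1,3,4}  new={0,1,2,3,4}  stable
  step 14. node 5  ⊔preds={0,1,3,4}  new={0,1,3,4}  stable
  step 15. node 1  ⊔preds={0,1,2,3,4}  new={0,1,2,3,4}  stable
  step 16. node 2  ⊔preds={0,1,2,3,4}  new={0,1,2,3,4}  stable

Least fixpoint reached:
  node 0: {1,2,4}
  node 1: {0,1,2,3,4}
  node 2: {0,1,2,3,4}
  node 3: {0,1,2,3,4}
  node 4: {0,1,2,3,4}
  node 5: {0,1,3,4}
  node 6: {1,2,3,4}
  node 7: {0,1,3,4}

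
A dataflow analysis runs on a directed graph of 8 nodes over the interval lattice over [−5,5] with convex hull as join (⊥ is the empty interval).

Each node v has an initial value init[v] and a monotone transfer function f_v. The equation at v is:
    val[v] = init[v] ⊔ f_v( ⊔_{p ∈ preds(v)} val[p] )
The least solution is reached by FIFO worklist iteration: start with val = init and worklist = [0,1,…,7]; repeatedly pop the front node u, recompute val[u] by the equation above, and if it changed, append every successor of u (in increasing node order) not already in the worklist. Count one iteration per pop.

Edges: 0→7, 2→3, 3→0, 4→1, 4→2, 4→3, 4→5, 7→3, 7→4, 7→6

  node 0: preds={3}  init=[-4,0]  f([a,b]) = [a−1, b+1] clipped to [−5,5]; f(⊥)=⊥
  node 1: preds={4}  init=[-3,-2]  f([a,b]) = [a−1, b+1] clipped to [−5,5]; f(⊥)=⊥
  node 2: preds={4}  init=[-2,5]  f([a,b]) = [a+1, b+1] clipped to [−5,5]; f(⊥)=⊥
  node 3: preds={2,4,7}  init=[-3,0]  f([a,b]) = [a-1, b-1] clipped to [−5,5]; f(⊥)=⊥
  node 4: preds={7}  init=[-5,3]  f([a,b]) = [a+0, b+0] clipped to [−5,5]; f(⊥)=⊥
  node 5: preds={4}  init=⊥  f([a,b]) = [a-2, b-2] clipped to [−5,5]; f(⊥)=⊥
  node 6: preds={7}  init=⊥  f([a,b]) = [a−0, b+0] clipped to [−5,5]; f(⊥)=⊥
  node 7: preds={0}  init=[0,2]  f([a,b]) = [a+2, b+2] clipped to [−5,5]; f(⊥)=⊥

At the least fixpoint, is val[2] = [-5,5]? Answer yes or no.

no

Iteration log — 20 steps:
  step 1. node 0  ⊔preds=[-3,0]  new=[-4,1]  old=[-4,0]  +wl: 
  step 2. node 1  ⊔preds=[-5,3]  new=[-5,4]  old=[-3,-2]  +wl: 
  step 3. node 2  ⊔preds=[-5,3]  new=[-4,5]  old=[-2,5]  +wl: 
  step 4. node 3  ⊔preds=[-5,5]  new=[-5,4]  old=[-3,0]  +wl: 0
  step 5. node 4  ⊔preds=[0,2]  new=[-5,3]  stable
  step 6. node 5  ⊔preds=[-5,3]  new=[-5,1]  old=⊥  +wl: 
  step 7. node 6  ⊔preds=[0,2]  new=[0,2]  old=⊥  +wl: 
  step 8. node 7  ⊔preds=[-4,1]  new=[-2,3]  old=[0,2]  +wl: 3,4,6
  step 9. node 0  ⊔preds=[-5,4]  new=[-5,5]  old=[-4,1]  +wl: 7
  step 10. node 3  ⊔preds=[-5,5]  new=[-5,4]  stable
  step 11. node 4  ⊔preds=[-2,3]  new=[-5,3]  stable
  step 12. node 6  ⊔preds=[-2,3]  new=[-2,3]  old=[0,2]  +wl: 
  step 13. node 7  ⊔preds=[-5,5]  new=[-3,5]  old=[-2,3]  +wl: 3,4,6
  step 14. node 3  ⊔preds=[-5,5]  new=[-5,4]  stable
  step 15. node 4  ⊔preds=[-3,5]  new=[-5,5]  old=[-5,3]  +wl: 1,2,3,5
  step 16. node 6  ⊔preds=[-3,5]  new=[-3,5]  old=[-2,3]  +wl: 
  step 17. node 1  ⊔preds=[-5,5]  new=[-5,5]  old=[-5,4]  +wl: 
  step 18. node 2  ⊔preds=[-5,5]  new=[-4,5]  stable
  step 19. node 3  ⊔preds=[-5,5]  new=[-5,4]  stable
  step 20. node 5  ⊔preds=[-5,5]  new=[-5,3]  old=[-5,1]  +wl: 

Least fixpoint reached:
  node 0: [-5,5]
  node 1: [-5,5]
  node 2: [-4,5]
  node 3: [-5,4]
  node 4: [-5,5]
  node 5: [-5,3]
  node 6: [-3,5]
  node 7: [-3,5]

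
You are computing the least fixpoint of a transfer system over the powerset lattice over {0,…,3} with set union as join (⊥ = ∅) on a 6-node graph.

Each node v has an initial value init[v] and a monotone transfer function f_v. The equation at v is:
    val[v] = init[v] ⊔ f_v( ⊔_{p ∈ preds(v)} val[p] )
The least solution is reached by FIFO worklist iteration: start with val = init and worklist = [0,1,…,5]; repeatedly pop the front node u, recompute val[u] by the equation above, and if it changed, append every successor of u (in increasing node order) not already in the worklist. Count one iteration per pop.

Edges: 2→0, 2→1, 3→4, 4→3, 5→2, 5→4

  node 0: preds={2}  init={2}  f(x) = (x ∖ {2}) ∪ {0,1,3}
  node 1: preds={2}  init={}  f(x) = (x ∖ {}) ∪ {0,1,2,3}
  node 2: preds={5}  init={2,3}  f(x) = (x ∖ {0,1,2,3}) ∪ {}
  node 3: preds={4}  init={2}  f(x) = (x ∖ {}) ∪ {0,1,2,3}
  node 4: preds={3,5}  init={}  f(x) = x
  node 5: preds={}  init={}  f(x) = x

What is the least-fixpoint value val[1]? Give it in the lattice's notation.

Worklist (7 pops):
  #1 pop 0: in={2,3} → {0,1,2,3} (was {2}); enqueue []
  #2 pop 1: in={2,3} → {0,1,2,3} (was {}); enqueue []
  #3 pop 2: in={} → {2,3} (no change)
  #4 pop 3: in={} → {0,1,2,3} (was {2}); enqueue []
  #5 pop 4: in={0,1,2,3} → {0,1,2,3} (was {}); enqueue [3]
  #6 pop 5: in={} → {} (no change)
  #7 pop 3: in={0,1,2,3} → {0,1,2,3} (no change)

Fixpoint:
  val[0] = {0,1,2,3}
  val[1] = {0,1,2,3}
  val[2] = {2,3}
  val[3] = {0,1,2,3}
  val[4] = {0,1,2,3}
  val[5] = {}

{0,1,2,3}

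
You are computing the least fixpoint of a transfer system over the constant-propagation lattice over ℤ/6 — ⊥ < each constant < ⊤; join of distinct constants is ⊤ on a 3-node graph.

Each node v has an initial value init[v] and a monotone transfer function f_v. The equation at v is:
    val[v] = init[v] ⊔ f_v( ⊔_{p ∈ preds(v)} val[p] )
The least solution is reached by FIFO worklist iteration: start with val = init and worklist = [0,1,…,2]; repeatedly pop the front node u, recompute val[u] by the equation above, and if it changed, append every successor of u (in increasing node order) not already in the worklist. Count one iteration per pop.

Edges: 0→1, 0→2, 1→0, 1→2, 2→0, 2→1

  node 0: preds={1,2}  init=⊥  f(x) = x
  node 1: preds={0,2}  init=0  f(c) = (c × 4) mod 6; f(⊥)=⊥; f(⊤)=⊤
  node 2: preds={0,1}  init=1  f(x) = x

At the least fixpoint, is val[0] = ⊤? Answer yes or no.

yes

Trace (5 dequeues):
  [1] u=0 | in ⊤ | out ⊤ | prev ⊥ | push {}
  [2] u=1 | in ⊤ | out ⊤ | prev 0 | push {0}
  [3] u=2 | in ⊤ | out ⊤ | prev 1 | push {1}
  [4] u=0 | in ⊤ | out ⊤ | ==
  [5] u=1 | in ⊤ | out ⊤ | ==

Converged values:
  [0] ⊤
  [1] ⊤
  [2] ⊤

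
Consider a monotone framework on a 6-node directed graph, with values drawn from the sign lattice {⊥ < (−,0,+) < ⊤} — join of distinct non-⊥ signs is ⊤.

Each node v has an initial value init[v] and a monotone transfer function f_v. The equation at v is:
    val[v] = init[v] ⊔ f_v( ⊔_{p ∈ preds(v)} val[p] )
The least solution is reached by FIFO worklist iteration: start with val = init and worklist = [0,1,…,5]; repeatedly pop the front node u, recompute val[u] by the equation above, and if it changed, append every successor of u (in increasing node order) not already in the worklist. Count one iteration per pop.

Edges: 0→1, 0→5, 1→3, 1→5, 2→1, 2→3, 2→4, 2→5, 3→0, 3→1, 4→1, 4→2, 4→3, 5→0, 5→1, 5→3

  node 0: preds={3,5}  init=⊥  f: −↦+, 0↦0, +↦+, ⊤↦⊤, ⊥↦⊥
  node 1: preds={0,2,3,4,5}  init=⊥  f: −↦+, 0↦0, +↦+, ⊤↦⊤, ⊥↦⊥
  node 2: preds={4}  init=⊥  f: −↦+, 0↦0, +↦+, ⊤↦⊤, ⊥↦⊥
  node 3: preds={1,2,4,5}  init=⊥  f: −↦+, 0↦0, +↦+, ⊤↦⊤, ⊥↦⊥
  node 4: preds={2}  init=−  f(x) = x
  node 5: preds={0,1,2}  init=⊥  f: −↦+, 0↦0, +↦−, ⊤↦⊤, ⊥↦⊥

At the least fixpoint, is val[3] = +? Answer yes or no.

Trace (15 dequeues):
  [1] u=0 | in ⊥ | out ⊥ | ==
  [2] u=1 | in − | out + | prev ⊥ | push {}
  [3] u=2 | in − | out + | prev ⊥ | push {1}
  [4] u=3 | in ⊤ | out ⊤ | prev ⊥ | push {0}
  [5] u=4 | in + | out ⊤ | prev − | push {2,3}
  [6] u=5 | in + | out − | prev ⊥ | push {}
  [7] u=1 | in ⊤ | out ⊤ | prev + | push {5}
  [8] u=0 | in ⊤ | out ⊤ | prev ⊥ | push {1}
  [9] u=2 | in ⊤ | out ⊤ | prev + | push {4}
  [10] u=3 | in ⊤ | out ⊤ | ==
  [11] u=5 | in ⊤ | out ⊤ | prev − | push {0,3}
  [12] u=1 | in ⊤ | out ⊤ | ==
  [13] u=4 | in ⊤ | out ⊤ | ==
  [14] u=0 | in ⊤ | out ⊤ | ==
  [15] u=3 | in ⊤ | out ⊤ | ==

Converged values:
  [0] ⊤
  [1] ⊤
  [2] ⊤
  [3] ⊤
  [4] ⊤
  [5] ⊤

no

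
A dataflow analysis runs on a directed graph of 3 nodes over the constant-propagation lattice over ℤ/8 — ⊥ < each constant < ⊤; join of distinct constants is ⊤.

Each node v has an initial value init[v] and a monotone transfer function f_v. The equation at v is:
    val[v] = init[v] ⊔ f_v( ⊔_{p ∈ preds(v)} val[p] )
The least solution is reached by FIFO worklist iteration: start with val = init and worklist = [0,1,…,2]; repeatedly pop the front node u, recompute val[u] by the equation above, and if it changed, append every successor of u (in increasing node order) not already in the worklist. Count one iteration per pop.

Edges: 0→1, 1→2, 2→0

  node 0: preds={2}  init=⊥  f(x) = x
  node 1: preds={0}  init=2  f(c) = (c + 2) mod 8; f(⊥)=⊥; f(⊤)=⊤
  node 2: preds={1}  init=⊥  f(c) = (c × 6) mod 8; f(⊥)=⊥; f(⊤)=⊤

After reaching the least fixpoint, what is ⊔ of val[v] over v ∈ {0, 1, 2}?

Trace (8 dequeues):
  [1] u=0 | in ⊥ | out ⊥ | ==
  [2] u=1 | in ⊥ | out 2 | ==
  [3] u=2 | in 2 | out 4 | prev ⊥ | push {0}
  [4] u=0 | in 4 | out 4 | prev ⊥ | push {1}
  [5] u=1 | in 4 | out ⊤ | prev 2 | push {2}
  [6] u=2 | in ⊤ | out ⊤ | prev 4 | push {0}
  [7] u=0 | in ⊤ | out ⊤ | prev 4 | push {1}
  [8] u=1 | in ⊤ | out ⊤ | ==

Converged values:
  [0] ⊤
  [1] ⊤
  [2] ⊤

⊤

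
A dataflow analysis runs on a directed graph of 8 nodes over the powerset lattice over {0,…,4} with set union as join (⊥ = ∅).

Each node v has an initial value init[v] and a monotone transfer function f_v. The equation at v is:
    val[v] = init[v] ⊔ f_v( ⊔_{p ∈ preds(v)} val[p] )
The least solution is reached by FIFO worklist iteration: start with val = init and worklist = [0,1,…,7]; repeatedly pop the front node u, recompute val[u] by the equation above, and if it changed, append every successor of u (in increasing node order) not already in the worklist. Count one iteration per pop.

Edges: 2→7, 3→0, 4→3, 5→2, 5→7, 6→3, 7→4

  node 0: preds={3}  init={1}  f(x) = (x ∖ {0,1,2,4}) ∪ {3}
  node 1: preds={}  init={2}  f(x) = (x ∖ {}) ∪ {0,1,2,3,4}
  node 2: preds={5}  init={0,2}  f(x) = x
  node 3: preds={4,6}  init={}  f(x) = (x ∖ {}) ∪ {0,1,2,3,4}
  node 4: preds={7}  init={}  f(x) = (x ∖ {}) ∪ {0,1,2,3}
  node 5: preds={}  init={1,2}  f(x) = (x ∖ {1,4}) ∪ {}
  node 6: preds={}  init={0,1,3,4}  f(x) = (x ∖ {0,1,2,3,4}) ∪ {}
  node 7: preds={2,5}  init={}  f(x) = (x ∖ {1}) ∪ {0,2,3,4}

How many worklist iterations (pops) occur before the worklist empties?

Iteration log — 12 steps:
  step 1. node 0  ⊔preds={}  new={1,3}  old={1}  +wl: 
  step 2. node 1  ⊔preds={}  new={0,1,2,3,4}  old={2}  +wl: 
  step 3. node 2  ⊔preds={1,2}  new={0,1,2}  old={0,2}  +wl: 
  step 4. node 3  ⊔preds={0,1,3,4}  new={0,1,2,3,4}  old={}  +wl: 0
  step 5. node 4  ⊔preds={}  new={0,1,2,3}  old={}  +wl: 3
  step 6. node 5  ⊔preds={}  new={1,2}  stable
  step 7. node 6  ⊔preds={}  new={0,1,3,4}  stable
  step 8. node 7  ⊔preds={0,1,2}  new={0,2,3,4}  old={}  +wl: 4
  step 9. node 0  ⊔preds={0,1,2,3,4}  new={1,3}  stable
  step 10. node 3  ⊔preds={0,1,2,3,4}  new={0,1,2,3,4}  stable
  step 11. node 4  ⊔preds={0,2,3,4}  new={0,1,2,3,4}  old={0,1,2,3}  +wl: 3
  step 12. node 3  ⊔preds={0,1,2,3,4}  new={0,1,2,3,4}  stable

Least fixpoint reached:
  node 0: {1,3}
  node 1: {0,1,2,3,4}
  node 2: {0,1,2}
  node 3: {0,1,2,3,4}
  node 4: {0,1,2,3,4}
  node 5: {1,2}
  node 6: {0,1,3,4}
  node 7: {0,2,3,4}

12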